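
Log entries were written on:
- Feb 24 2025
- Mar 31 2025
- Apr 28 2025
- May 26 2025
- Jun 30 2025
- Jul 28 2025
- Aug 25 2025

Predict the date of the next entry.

Every date is a Monday; gaps 35, 28, 28, 35, 28, 28 days.
Each is the last Monday of its month (at least one falls on the 29th or later, ruling out '4th Monday').
September 2025 ends with Monday Sep 29 2025.

Sep 29 2025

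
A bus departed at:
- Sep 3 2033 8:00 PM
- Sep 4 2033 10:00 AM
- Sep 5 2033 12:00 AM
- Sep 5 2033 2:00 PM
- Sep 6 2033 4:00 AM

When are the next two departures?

Gaps: 14, 14, 14, 14 hours — each event is 14 hours after the previous one.
Sep 6 2033 4:00 AM + 14 h = Sep 6 2033 6:00 PM.
Sep 6 2033 6:00 PM + 14 h = Sep 7 2033 8:00 AM.

Sep 6 2033 6:00 PM, Sep 7 2033 8:00 AM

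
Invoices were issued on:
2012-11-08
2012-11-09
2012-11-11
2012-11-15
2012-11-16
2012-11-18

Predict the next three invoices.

2012-11-22, 2012-11-23, 2012-11-25

Every event lands on a Thursday or Friday or Sunday (gaps cycle 1, 2, 4, 1, 2).
So the schedule is: every Thursday, Friday and Sunday.
Next Thursday: 2012-11-22.
Next Friday: 2012-11-23.
Next Sunday: 2012-11-25.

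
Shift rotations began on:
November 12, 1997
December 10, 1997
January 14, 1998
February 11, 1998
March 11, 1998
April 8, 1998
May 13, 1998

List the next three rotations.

June 10, 1998; July 8, 1998; August 12, 1998

Gaps: 28, 35, 28, 28, 28, 35 days — a mix of 28 and 35. Every date is a Wednesday.
Each is the 2nd Wednesday of its month.
June 1998 — 2nd Wednesday is June 10, 1998.
July 1998 — 2nd Wednesday is July 8, 1998.
2nd Wednesday of August 1998: August 12, 1998.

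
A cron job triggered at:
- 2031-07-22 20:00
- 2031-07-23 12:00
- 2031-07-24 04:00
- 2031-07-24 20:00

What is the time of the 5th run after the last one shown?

2031-07-28 04:00

The interval is a steady 16 hours (16, 16, 16).
2031-07-24 20:00 + 16 h = 2031-07-25 12:00.
2031-07-25 12:00 + 16 h = 2031-07-26 04:00.
2031-07-26 04:00 + 16 h = 2031-07-26 20:00.
2031-07-26 20:00 + 16 h = 2031-07-27 12:00.
2031-07-27 12:00 + 16 h = 2031-07-28 04:00.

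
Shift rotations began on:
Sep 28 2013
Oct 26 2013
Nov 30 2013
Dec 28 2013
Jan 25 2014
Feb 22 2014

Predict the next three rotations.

Mar 29 2014, Apr 26 2014, May 31 2014

All Saturdays; the gaps (28, 35, 28, 28, 28) vary with month length.
This is the last Saturday of each month.
March 2014 ends with Saturday Mar 29 2014.
Last Saturday of April 2014: Apr 26 2014.
May 2014 ends with Saturday May 31 2014.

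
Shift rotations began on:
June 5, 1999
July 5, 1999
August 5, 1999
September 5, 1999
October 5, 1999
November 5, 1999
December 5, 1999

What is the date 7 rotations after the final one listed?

July 5, 2000

Gaps: 30, 31, 31, 30, 31, 30 days — not constant. Every event is on the 5th of the month.
Pattern: the 5th of each month.
Next: January 2000 → January 5, 2000.
Next: February 2000 → February 5, 2000.
March 2000: March 5, 2000.
Next: April 2000 → April 5, 2000.
Next: May 2000 → May 5, 2000.
June 2000: June 5, 2000.
Next: July 2000 → July 5, 2000.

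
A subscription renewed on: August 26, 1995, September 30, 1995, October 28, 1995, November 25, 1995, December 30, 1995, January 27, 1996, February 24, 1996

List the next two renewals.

March 30, 1996; April 27, 1996

These are Saturdays with 35, 28, 28, 35, 28, 28-day gaps.
Each is the final Saturday of its month — September 30, 1995 is past the 28th, so '4th Saturday' doesn't fit.
Last Saturday of March 1996: March 30, 1996.
Last Saturday of April 1996: April 27, 1996.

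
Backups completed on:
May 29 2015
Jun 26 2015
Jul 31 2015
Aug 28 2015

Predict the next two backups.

Sep 25 2015, Oct 30 2015

These are Fridays with 28, 35, 28-day gaps.
Each is the final Friday of its month — May 29 2015 is past the 28th, so '4th Friday' doesn't fit.
September 2015 ends with Friday Sep 25 2015.
October 2015 ends with Friday Oct 30 2015.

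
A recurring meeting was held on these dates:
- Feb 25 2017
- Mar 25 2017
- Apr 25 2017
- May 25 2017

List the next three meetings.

Jun 25 2017, Jul 25 2017, Aug 25 2017

Each date is the 25th; the gaps (28, 31, 30) track the month lengths.
The rule is the 25th of each month.
Next: June 2017 → Jun 25 2017.
Next: July 2017 → Jul 25 2017.
Next: August 2017 → Aug 25 2017.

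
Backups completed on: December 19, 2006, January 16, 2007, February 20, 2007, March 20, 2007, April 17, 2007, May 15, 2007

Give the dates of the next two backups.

June 19, 2007; July 17, 2007

These are Tuesdays at 28- or 35-day spacing (28, 35, 28, 28, 28).
The pattern: 3rd Tuesday of the month.
June 2007 — 3rd Tuesday is June 19, 2007.
3rd Tuesday of July 2007: July 17, 2007.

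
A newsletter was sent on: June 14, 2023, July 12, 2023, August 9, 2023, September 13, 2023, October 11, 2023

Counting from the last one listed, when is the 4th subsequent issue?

All dates are Wednesdays, 28, 28, 35, 28 days apart.
Specifically, the 2nd Wednesday of each month.
November 2023 — 2nd Wednesday is November 8, 2023.
2nd Wednesday of December 2023: December 13, 2023.
2nd Wednesday of January 2024: January 10, 2024.
2nd Wednesday of February 2024: February 14, 2024.

February 14, 2024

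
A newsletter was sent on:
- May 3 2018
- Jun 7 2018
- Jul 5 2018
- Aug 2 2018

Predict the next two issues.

These are Thursdays at 28- or 35-day spacing (35, 28, 28).
The pattern: 1st Thursday of the month.
September 2018 — 1st Thursday is Sep 6 2018.
1st Thursday of October 2018: Oct 4 2018.

Sep 6 2018, Oct 4 2018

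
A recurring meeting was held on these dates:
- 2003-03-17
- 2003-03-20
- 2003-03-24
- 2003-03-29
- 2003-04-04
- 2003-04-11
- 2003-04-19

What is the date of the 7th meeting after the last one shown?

2003-07-12

The spacing grows by 1 each time: 3, 4, 5, 6, 7, 8 days.
Next gap: 9 days. 2003-04-19 + 9 days = 2003-04-28.
Next gap: 10 days. 2003-04-28 + 10 days = 2003-05-08.
Next gap: 11 days. 2003-05-08 + 11 days = 2003-05-19.
Next gap: 12 days. 2003-05-19 + 12 days = 2003-05-31.
Next gap: 13 days. 2003-05-31 + 13 days = 2003-06-13.
Next gap: 14 days. 2003-06-13 + 14 days = 2003-06-27.
Next gap: 15 days. 2003-06-27 + 15 days = 2003-07-12.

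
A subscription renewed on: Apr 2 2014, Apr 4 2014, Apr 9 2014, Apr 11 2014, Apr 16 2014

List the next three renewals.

Apr 18 2014, Apr 23 2014, Apr 25 2014

Every event lands on a Wednesday or Friday (gaps cycle 2, 5, 2, 5).
So the schedule is: every Wednesday and Friday.
Next Friday: Apr 18 2014.
The following Wednesday is Apr 23 2014.
The following Friday is Apr 25 2014.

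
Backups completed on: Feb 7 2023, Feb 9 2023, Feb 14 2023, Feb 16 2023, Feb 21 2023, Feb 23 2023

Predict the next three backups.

Feb 28 2023, Mar 2 2023, Mar 7 2023

Every event lands on a Tuesday or Thursday (gaps cycle 2, 5, 2, 5, 2).
So the schedule is: every Tuesday and Thursday.
Next Tuesday: Feb 28 2023.
The following Thursday is Mar 2 2023.
Next Tuesday: Mar 7 2023.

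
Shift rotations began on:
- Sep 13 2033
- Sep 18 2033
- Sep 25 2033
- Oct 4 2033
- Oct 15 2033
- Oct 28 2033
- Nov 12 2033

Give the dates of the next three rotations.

Nov 29 2033, Dec 18 2033, Jan 8 2034

The spacing grows by 2 each time: 5, 7, 9, 11, 13, 15 days.
Next gap: 17 days. Nov 12 2033 + 17 days = Nov 29 2033.
Next gap: 19 days. Nov 29 2033 + 19 days = Dec 18 2033.
Next gap: 21 days. Dec 18 2033 + 21 days = Jan 8 2034.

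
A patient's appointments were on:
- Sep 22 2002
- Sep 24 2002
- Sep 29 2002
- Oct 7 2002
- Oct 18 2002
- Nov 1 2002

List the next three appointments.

Nov 18 2002, Dec 8 2002, Dec 31 2002

Gaps: 2, 5, 8, 11, 14 days — each gap is 3 larger than the previous one.
Next gap: 17 days. Nov 1 2002 + 17 days = Nov 18 2002.
Next gap: 20 days. Nov 18 2002 + 20 days = Dec 8 2002.
Next gap: 23 days. Dec 8 2002 + 23 days = Dec 31 2002.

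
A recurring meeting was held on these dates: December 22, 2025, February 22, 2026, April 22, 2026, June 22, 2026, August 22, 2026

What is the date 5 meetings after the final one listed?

The day-of-month is always 22 (62, 59, 61, 61 days between events).
So this recurs on the 22nd of every 2 months.
October 2026: October 22, 2026.
Next: December 2026 → December 22, 2026.
Next: February 2027 → February 22, 2027.
April 2027: April 22, 2027.
June 2027: June 22, 2027.

June 22, 2027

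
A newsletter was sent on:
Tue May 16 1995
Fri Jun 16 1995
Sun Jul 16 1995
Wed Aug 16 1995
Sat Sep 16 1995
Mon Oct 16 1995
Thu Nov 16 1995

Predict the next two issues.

Sat Dec 16 1995, Tue Jan 16 1996

Each date is the 16th; the gaps (31, 30, 31, 31, 30, 31) track the month lengths.
The rule is the 16th of each month.
December 1995: Sat Dec 16 1995.
January 1996: Tue Jan 16 1996.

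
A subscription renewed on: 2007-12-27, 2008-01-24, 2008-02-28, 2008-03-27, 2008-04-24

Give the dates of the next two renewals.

2008-05-22, 2008-06-26

Gaps: 28, 35, 28, 28 days — a mix of 28 and 35. Every date is a Thursday.
Each is the 4th Thursday of its month.
4th Thursday of May 2008: 2008-05-22.
4th Thursday of June 2008: 2008-06-26.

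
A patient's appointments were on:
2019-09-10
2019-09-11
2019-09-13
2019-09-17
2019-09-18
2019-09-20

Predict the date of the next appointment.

Every event lands on a Tuesday or Wednesday or Friday (gaps cycle 1, 2, 4, 1, 2).
So the schedule is: every Tuesday, Wednesday and Friday.
Next Tuesday: 2019-09-24.

2019-09-24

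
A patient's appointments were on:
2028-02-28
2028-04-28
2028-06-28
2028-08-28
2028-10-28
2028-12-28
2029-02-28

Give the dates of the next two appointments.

Gaps: 60, 61, 61, 61, 61, 62 days — not constant. Every event is on the 28th of the month.
Pattern: the 28th of every 2 months.
Next: April 2029 → 2029-04-28.
June 2029: 2029-06-28.

2029-04-28, 2029-06-28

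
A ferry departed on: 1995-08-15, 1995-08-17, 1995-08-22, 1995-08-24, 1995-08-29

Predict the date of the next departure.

Gaps: 2, 5, 2, 5 days — not constant, but cyclic with period 2.
The events fall on every Tuesday and Thursday.
Next Thursday: 1995-08-31.

1995-08-31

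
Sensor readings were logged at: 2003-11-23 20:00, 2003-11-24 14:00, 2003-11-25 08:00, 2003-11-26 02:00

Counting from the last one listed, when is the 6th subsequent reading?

2003-11-30 14:00

Gaps: 18, 18, 18 hours — each event is 18 hours after the previous one.
2003-11-26 02:00 + 18 h = 2003-11-26 20:00.
2003-11-26 20:00 + 18 h = 2003-11-27 14:00.
2003-11-27 14:00 + 18 h = 2003-11-28 08:00.
2003-11-28 08:00 + 18 h = 2003-11-29 02:00.
2003-11-29 02:00 + 18 h = 2003-11-29 20:00.
2003-11-29 20:00 + 18 h = 2003-11-30 14:00.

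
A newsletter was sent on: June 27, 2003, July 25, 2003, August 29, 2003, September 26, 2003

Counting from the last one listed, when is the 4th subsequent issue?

January 30, 2004

Every date is a Friday; gaps 28, 35, 28 days.
Each is the last Friday of its month (at least one falls on the 29th or later, ruling out '4th Friday').
October 2003 ends with Friday October 31, 2003.
Last Friday of November 2003: November 28, 2003.
Last Friday of December 2003: December 26, 2003.
January 2004 ends with Friday January 30, 2004.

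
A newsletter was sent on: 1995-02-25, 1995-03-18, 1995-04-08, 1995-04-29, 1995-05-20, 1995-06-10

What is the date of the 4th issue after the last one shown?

1995-09-02

Every event comes 21 days after the last (21, 21, 21, 21, 21).
1995-06-10 + 21 days = 1995-07-01.
1995-07-01 + 21 days = 1995-07-22.
1995-07-22 + 21 days = 1995-08-12.
1995-08-12 + 21 days = 1995-09-02.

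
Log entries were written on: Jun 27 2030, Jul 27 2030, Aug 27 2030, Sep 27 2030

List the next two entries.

Each date is the 27th; the gaps (30, 31, 31) track the month lengths.
The rule is the 27th of each month.
Next: October 2030 → Oct 27 2030.
November 2030: Nov 27 2030.

Oct 27 2030, Nov 27 2030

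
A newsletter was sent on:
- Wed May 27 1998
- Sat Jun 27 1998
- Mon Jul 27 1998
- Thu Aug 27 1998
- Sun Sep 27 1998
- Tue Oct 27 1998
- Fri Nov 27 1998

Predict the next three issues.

Each date is the 27th; the gaps (31, 30, 31, 31, 30, 31) track the month lengths.
The rule is the 27th of each month.
Next: December 1998 → Sun Dec 27 1998.
January 1999: Wed Jan 27 1999.
February 1999: Sat Feb 27 1999.

Sun Dec 27 1998, Wed Jan 27 1999, Sat Feb 27 1999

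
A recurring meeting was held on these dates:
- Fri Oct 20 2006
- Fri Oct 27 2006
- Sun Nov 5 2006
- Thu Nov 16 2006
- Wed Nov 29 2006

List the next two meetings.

Thu Dec 14 2006, Sun Dec 31 2006

The spacing grows by 2 each time: 7, 9, 11, 13 days.
Next gap: 15 days. Wed Nov 29 2006 + 15 days = Thu Dec 14 2006.
Next gap: 17 days. Thu Dec 14 2006 + 17 days = Sun Dec 31 2006.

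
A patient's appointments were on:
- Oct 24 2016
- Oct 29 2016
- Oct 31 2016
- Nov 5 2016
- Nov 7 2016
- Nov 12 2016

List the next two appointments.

The gap pattern 5, 2, 5, 2, 5 repeats every 2 events.
These are the Mondays and Saturdays of each week.
The following Monday is Nov 14 2016.
Next Saturday: Nov 19 2016.

Nov 14 2016, Nov 19 2016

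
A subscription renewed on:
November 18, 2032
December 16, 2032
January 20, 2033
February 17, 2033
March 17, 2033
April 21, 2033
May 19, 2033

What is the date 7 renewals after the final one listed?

Gaps: 28, 35, 28, 28, 35, 28 days — a mix of 28 and 35. Every date is a Thursday.
Each is the 3rd Thursday of its month.
3rd Thursday of June 2033: June 16, 2033.
3rd Thursday of July 2033: July 21, 2033.
3rd Thursday of August 2033: August 18, 2033.
3rd Thursday of September 2033: September 15, 2033.
October 2033 — 3rd Thursday is October 20, 2033.
November 2033 — 3rd Thursday is November 17, 2033.
3rd Thursday of December 2033: December 15, 2033.

December 15, 2033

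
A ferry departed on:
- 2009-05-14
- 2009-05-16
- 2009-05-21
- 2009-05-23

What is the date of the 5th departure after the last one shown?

Every event lands on a Thursday or Saturday (gaps cycle 2, 5, 2).
So the schedule is: every Thursday and Saturday.
Next Thursday: 2009-05-28.
Next Saturday: 2009-05-30.
Next Thursday: 2009-06-04.
The following Saturday is 2009-06-06.
The following Thursday is 2009-06-11.

2009-06-11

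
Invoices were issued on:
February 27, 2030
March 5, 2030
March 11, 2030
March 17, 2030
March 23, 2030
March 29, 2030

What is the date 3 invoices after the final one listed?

April 16, 2030

The spacing is 6, 6, 6, 6, 6 days — always 6 days.
March 29, 2030 + 6 days = April 4, 2030.
April 4, 2030 + 6 days = April 10, 2030.
April 10, 2030 + 6 days = April 16, 2030.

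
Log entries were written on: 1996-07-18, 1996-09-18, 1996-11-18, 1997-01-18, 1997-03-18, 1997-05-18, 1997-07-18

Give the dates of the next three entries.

1997-09-18, 1997-11-18, 1998-01-18

The day-of-month is always 18 (62, 61, 61, 59, 61, 61 days between events).
So this recurs on the 18th of every 2 months.
September 1997: 1997-09-18.
Next: November 1997 → 1997-11-18.
Next: January 1998 → 1998-01-18.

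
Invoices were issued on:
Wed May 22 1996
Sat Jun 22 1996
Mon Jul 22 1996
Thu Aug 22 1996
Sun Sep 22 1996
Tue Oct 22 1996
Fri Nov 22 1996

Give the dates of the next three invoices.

Gaps: 31, 30, 31, 31, 30, 31 days — not constant. Every event is on the 22nd of the month.
Pattern: the 22nd of each month.
Next: December 1996 → Sun Dec 22 1996.
Next: January 1997 → Wed Jan 22 1997.
Next: February 1997 → Sat Feb 22 1997.

Sun Dec 22 1996, Wed Jan 22 1997, Sat Feb 22 1997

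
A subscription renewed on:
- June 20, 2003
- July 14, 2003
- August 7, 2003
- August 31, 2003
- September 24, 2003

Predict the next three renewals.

October 18, 2003; November 11, 2003; December 5, 2003

The spacing is 24, 24, 24, 24 days — always 24 days.
September 24, 2003 + 24 days = October 18, 2003.
October 18, 2003 + 24 days = November 11, 2003.
November 11, 2003 + 24 days = December 5, 2003.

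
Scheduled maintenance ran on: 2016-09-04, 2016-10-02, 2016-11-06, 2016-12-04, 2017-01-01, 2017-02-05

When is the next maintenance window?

2017-03-05

These are Sundays at 28- or 35-day spacing (28, 35, 28, 28, 35).
The pattern: 1st Sunday of the month.
March 2017 — 1st Sunday is 2017-03-05.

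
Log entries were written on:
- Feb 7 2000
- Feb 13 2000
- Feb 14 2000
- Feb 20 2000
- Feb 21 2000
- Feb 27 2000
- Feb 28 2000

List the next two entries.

Every event lands on a Monday or Sunday (gaps cycle 6, 1, 6, 1, 6, 1).
So the schedule is: every Monday and Sunday.
The following Sunday is Mar 5 2000.
The following Monday is Mar 6 2000.

Mar 5 2000, Mar 6 2000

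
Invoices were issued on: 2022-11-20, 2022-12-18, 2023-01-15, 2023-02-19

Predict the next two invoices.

2023-03-19, 2023-04-16

These are Sundays at 28- or 35-day spacing (28, 28, 35).
The pattern: 3rd Sunday of the month.
March 2023 — 3rd Sunday is 2023-03-19.
April 2023 — 3rd Sunday is 2023-04-16.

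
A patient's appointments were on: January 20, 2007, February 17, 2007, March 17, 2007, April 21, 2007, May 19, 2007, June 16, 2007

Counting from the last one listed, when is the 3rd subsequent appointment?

All dates are Saturdays, 28, 28, 35, 28, 28 days apart.
Specifically, the 3rd Saturday of each month.
3rd Saturday of July 2007: July 21, 2007.
August 2007 — 3rd Saturday is August 18, 2007.
3rd Saturday of September 2007: September 15, 2007.

September 15, 2007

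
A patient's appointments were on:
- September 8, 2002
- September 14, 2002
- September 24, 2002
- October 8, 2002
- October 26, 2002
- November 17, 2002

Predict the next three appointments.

December 13, 2002; January 12, 2003; February 15, 2003

Gaps: 6, 10, 14, 18, 22 days — each gap is 4 larger than the previous one.
Next gap: 26 days. November 17, 2002 + 26 days = December 13, 2002.
Next gap: 30 days. December 13, 2002 + 30 days = January 12, 2003.
Next gap: 34 days. January 12, 2003 + 34 days = February 15, 2003.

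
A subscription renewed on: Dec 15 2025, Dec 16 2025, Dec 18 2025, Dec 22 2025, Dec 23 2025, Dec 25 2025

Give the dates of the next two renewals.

The gap pattern 1, 2, 4, 1, 2 repeats every 3 events.
These are the Mondays, Tuesdays and Thursdays of each week.
The following Monday is Dec 29 2025.
The following Tuesday is Dec 30 2025.

Dec 29 2025, Dec 30 2025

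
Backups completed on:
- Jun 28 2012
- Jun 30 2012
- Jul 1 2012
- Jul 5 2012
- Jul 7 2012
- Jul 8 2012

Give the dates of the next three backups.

Jul 12 2012, Jul 14 2012, Jul 15 2012

Every event lands on a Thursday or Saturday or Sunday (gaps cycle 2, 1, 4, 2, 1).
So the schedule is: every Thursday, Saturday and Sunday.
The following Thursday is Jul 12 2012.
Next Saturday: Jul 14 2012.
The following Sunday is Jul 15 2012.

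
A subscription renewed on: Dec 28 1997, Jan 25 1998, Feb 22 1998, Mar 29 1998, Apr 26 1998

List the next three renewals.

These are Sundays with 28, 28, 35, 28-day gaps.
Each is the final Sunday of its month — Mar 29 1998 is past the 28th, so '4th Sunday' doesn't fit.
May 1998 ends with Sunday May 31 1998.
Last Sunday of June 1998: Jun 28 1998.
Last Sunday of July 1998: Jul 26 1998.

May 31 1998, Jun 28 1998, Jul 26 1998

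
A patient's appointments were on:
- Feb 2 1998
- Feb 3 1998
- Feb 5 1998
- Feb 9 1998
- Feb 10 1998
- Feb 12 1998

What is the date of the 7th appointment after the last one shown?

Gaps: 1, 2, 4, 1, 2 days — not constant, but cyclic with period 3.
The events fall on every Monday, Tuesday and Thursday.
Next Monday: Feb 16 1998.
The following Tuesday is Feb 17 1998.
Next Thursday: Feb 19 1998.
The following Monday is Feb 23 1998.
The following Tuesday is Feb 24 1998.
Next Thursday: Feb 26 1998.
Next Monday: Mar 2 1998.

Mar 2 1998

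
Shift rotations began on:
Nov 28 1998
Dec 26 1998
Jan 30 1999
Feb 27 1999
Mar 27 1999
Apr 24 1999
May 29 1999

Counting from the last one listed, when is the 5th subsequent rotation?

All Saturdays; the gaps (28, 35, 28, 28, 28, 35) vary with month length.
This is the last Saturday of each month.
June 1999 ends with Saturday Jun 26 1999.
Last Saturday of July 1999: Jul 31 1999.
Last Saturday of August 1999: Aug 28 1999.
September 1999 ends with Saturday Sep 25 1999.
October 1999 ends with Saturday Oct 30 1999.

Oct 30 1999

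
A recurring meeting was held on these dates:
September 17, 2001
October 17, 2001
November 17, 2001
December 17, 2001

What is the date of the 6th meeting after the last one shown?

June 17, 2002

The day-of-month is always 17 (30, 31, 30 days between events).
So this recurs on the 17th of each month.
January 2002: January 17, 2002.
Next: February 2002 → February 17, 2002.
Next: March 2002 → March 17, 2002.
Next: April 2002 → April 17, 2002.
May 2002: May 17, 2002.
Next: June 2002 → June 17, 2002.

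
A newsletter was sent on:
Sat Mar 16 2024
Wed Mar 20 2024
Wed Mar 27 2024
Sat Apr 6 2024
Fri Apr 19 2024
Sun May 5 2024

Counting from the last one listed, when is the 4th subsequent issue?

Wed Aug 7 2024

The spacing grows by 3 each time: 4, 7, 10, 13, 16 days.
Next gap: 19 days. Sun May 5 2024 + 19 days = Fri May 24 2024.
Next gap: 22 days. Fri May 24 2024 + 22 days = Sat Jun 15 2024.
Next gap: 25 days. Sat Jun 15 2024 + 25 days = Wed Jul 10 2024.
Next gap: 28 days. Wed Jul 10 2024 + 28 days = Wed Aug 7 2024.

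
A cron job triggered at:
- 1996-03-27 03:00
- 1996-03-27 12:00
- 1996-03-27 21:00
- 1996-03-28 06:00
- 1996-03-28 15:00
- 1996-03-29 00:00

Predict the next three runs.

Gaps: 9, 9, 9, 9, 9 hours — each event is 9 hours after the previous one.
1996-03-29 00:00 + 9 h = 1996-03-29 09:00.
1996-03-29 09:00 + 9 h = 1996-03-29 18:00.
1996-03-29 18:00 + 9 h = 1996-03-30 03:00.

1996-03-29 09:00, 1996-03-29 18:00, 1996-03-30 03:00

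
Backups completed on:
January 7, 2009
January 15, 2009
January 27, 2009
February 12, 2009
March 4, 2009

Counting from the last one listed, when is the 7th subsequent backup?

The spacing grows by 4 each time: 8, 12, 16, 20 days.
Next gap: 24 days. March 4, 2009 + 24 days = March 28, 2009.
Next gap: 28 days. March 28, 2009 + 28 days = April 25, 2009.
Next gap: 32 days. April 25, 2009 + 32 days = May 27, 2009.
Next gap: 36 days. May 27, 2009 + 36 days = July 2, 2009.
Next gap: 40 days. July 2, 2009 + 40 days = August 11, 2009.
Next gap: 44 days. August 11, 2009 + 44 days = September 24, 2009.
Next gap: 48 days. September 24, 2009 + 48 days = November 11, 2009.

November 11, 2009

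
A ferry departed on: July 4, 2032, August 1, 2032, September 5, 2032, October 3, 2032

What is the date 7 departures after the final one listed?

May 1, 2033

Gaps: 28, 35, 28 days — a mix of 28 and 35. Every date is a Sunday.
Each is the 1st Sunday of its month.
November 2032 — 1st Sunday is November 7, 2032.
1st Sunday of December 2032: December 5, 2032.
1st Sunday of January 2033: January 2, 2033.
1st Sunday of February 2033: February 6, 2033.
1st Sunday of March 2033: March 6, 2033.
1st Sunday of April 2033: April 3, 2033.
1st Sunday of May 2033: May 1, 2033.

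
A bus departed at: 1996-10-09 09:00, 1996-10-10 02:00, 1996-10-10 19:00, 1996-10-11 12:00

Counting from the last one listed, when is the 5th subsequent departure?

Spacing: 17, 17, 17 h — constant 17 h.
1996-10-11 12:00 + 17 h = 1996-10-12 05:00.
1996-10-12 05:00 + 17 h = 1996-10-12 22:00.
1996-10-12 22:00 + 17 h = 1996-10-13 15:00.
1996-10-13 15:00 + 17 h = 1996-10-14 08:00.
1996-10-14 08:00 + 17 h = 1996-10-15 01:00.

1996-10-15 01:00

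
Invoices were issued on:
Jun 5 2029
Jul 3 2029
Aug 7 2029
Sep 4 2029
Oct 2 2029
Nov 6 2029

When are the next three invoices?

Dec 4 2029, Jan 1 2030, Feb 5 2030

All dates are Tuesdays, 28, 35, 28, 28, 35 days apart.
Specifically, the 1st Tuesday of each month.
December 2029 — 1st Tuesday is Dec 4 2029.
1st Tuesday of January 2030: Jan 1 2030.
1st Tuesday of February 2030: Feb 5 2030.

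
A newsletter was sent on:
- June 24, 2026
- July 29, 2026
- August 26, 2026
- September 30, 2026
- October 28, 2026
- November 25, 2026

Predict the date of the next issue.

Every date is a Wednesday; gaps 35, 28, 35, 28, 28 days.
Each is the last Wednesday of its month (at least one falls on the 29th or later, ruling out '4th Wednesday').
Last Wednesday of December 2026: December 30, 2026.

December 30, 2026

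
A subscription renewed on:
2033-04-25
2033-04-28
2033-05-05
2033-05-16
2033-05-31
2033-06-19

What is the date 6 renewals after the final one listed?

2034-01-03

Gaps: 3, 7, 11, 15, 19 days — each gap is 4 larger than the previous one.
Next gap: 23 days. 2033-06-19 + 23 days = 2033-07-12.
Next gap: 27 days. 2033-07-12 + 27 days = 2033-08-08.
Next gap: 31 days. 2033-08-08 + 31 days = 2033-09-08.
Next gap: 35 days. 2033-09-08 + 35 days = 2033-10-13.
Next gap: 39 days. 2033-10-13 + 39 days = 2033-11-21.
Next gap: 43 days. 2033-11-21 + 43 days = 2034-01-03.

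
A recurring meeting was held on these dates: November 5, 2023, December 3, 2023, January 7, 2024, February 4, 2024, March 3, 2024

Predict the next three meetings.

Gaps: 28, 35, 28, 28 days — a mix of 28 and 35. Every date is a Sunday.
Each is the 1st Sunday of its month.
1st Sunday of April 2024: April 7, 2024.
May 2024 — 1st Sunday is May 5, 2024.
1st Sunday of June 2024: June 2, 2024.

April 7, 2024; May 5, 2024; June 2, 2024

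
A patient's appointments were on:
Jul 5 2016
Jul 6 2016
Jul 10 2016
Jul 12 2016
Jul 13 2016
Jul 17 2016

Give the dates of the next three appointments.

Every event lands on a Tuesday or Wednesday or Sunday (gaps cycle 1, 4, 2, 1, 4).
So the schedule is: every Tuesday, Wednesday and Sunday.
Next Tuesday: Jul 19 2016.
Next Wednesday: Jul 20 2016.
The following Sunday is Jul 24 2016.

Jul 19 2016, Jul 20 2016, Jul 24 2016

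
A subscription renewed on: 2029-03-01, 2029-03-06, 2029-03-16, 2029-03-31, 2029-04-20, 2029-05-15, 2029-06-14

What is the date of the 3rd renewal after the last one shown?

2029-10-12

Gaps: 5, 10, 15, 20, 25, 30 days — each gap is 5 larger than the previous one.
Next gap: 35 days. 2029-06-14 + 35 days = 2029-07-19.
Next gap: 40 days. 2029-07-19 + 40 days = 2029-08-28.
Next gap: 45 days. 2029-08-28 + 45 days = 2029-10-12.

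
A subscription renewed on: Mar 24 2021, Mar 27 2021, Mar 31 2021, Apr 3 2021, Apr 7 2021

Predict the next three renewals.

Apr 10 2021, Apr 14 2021, Apr 17 2021

Gaps: 3, 4, 3, 4 days — not constant, but cyclic with period 2.
The events fall on every Wednesday and Saturday.
The following Saturday is Apr 10 2021.
Next Wednesday: Apr 14 2021.
The following Saturday is Apr 17 2021.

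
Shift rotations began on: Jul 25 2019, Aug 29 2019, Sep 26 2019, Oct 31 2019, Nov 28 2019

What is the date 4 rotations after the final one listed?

These are Thursdays with 35, 28, 35, 28-day gaps.
Each is the final Thursday of its month — Aug 29 2019 is past the 28th, so '4th Thursday' doesn't fit.
Last Thursday of December 2019: Dec 26 2019.
January 2020 ends with Thursday Jan 30 2020.
Last Thursday of February 2020: Feb 27 2020.
March 2020 ends with Thursday Mar 26 2020.

Mar 26 2020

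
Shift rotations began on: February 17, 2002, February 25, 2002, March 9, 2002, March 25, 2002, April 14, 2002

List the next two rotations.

Intervals are 8, 12, 16, 20 days — an arithmetic progression with common difference 4.
Next gap: 24 days. April 14, 2002 + 24 days = May 8, 2002.
Next gap: 28 days. May 8, 2002 + 28 days = June 5, 2002.

May 8, 2002; June 5, 2002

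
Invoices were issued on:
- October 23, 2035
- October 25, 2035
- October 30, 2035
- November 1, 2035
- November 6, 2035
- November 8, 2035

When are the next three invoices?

November 13, 2035; November 15, 2035; November 20, 2035

Gaps: 2, 5, 2, 5, 2 days — not constant, but cyclic with period 2.
The events fall on every Tuesday and Thursday.
Next Tuesday: November 13, 2035.
Next Thursday: November 15, 2035.
The following Tuesday is November 20, 2035.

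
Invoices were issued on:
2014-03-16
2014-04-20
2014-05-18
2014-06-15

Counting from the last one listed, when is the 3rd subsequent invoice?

2014-09-21

These are Sundays at 28- or 35-day spacing (35, 28, 28).
The pattern: 3rd Sunday of the month.
July 2014 — 3rd Sunday is 2014-07-20.
August 2014 — 3rd Sunday is 2014-08-17.
September 2014 — 3rd Sunday is 2014-09-21.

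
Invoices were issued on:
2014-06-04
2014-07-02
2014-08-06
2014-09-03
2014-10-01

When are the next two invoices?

These are Wednesdays at 28- or 35-day spacing (28, 35, 28, 28).
The pattern: 1st Wednesday of the month.
November 2014 — 1st Wednesday is 2014-11-05.
1st Wednesday of December 2014: 2014-12-03.

2014-11-05, 2014-12-03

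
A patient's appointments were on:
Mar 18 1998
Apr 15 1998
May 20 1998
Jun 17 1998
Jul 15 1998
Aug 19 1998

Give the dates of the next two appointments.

Sep 16 1998, Oct 21 1998

These are Wednesdays at 28- or 35-day spacing (28, 35, 28, 28, 35).
The pattern: 3rd Wednesday of the month.
3rd Wednesday of September 1998: Sep 16 1998.
October 1998 — 3rd Wednesday is Oct 21 1998.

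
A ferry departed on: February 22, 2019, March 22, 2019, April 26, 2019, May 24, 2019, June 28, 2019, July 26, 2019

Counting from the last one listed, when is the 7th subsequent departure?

February 28, 2020

These are Fridays at 28- or 35-day spacing (28, 35, 28, 35, 28).
The pattern: 4th Friday of the month.
4th Friday of August 2019: August 23, 2019.
4th Friday of September 2019: September 27, 2019.
October 2019 — 4th Friday is October 25, 2019.
November 2019 — 4th Friday is November 22, 2019.
December 2019 — 4th Friday is December 27, 2019.
4th Friday of January 2020: January 24, 2020.
4th Friday of February 2020: February 28, 2020.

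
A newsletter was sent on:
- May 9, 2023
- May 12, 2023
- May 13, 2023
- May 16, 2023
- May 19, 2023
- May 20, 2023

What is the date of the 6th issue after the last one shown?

June 3, 2023

The gap pattern 3, 1, 3, 3, 1 repeats every 3 events.
These are the Tuesdays, Fridays and Saturdays of each week.
The following Tuesday is May 23, 2023.
Next Friday: May 26, 2023.
Next Saturday: May 27, 2023.
Next Tuesday: May 30, 2023.
Next Friday: June 2, 2023.
Next Saturday: June 3, 2023.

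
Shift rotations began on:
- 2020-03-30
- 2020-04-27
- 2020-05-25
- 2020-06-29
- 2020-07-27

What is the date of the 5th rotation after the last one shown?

These are Mondays with 28, 28, 35, 28-day gaps.
Each is the final Monday of its month — 2020-03-30 is past the 28th, so '4th Monday' doesn't fit.
Last Monday of August 2020: 2020-08-31.
Last Monday of September 2020: 2020-09-28.
Last Monday of October 2020: 2020-10-26.
Last Monday of November 2020: 2020-11-30.
Last Monday of December 2020: 2020-12-28.

2020-12-28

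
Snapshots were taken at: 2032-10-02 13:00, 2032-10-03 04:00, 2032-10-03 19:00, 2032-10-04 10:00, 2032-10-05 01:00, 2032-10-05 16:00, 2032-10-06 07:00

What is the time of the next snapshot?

Gaps: 15, 15, 15, 15, 15, 15 hours — each event is 15 hours after the previous one.
2032-10-06 07:00 + 15 h = 2032-10-06 22:00.

2032-10-06 22:00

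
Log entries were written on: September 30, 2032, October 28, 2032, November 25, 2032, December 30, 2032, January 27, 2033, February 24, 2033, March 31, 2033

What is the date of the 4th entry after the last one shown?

July 28, 2033

All Thursdays; the gaps (28, 28, 35, 28, 28, 35) vary with month length.
This is the last Thursday of each month.
Last Thursday of April 2033: April 28, 2033.
Last Thursday of May 2033: May 26, 2033.
June 2033 ends with Thursday June 30, 2033.
Last Thursday of July 2033: July 28, 2033.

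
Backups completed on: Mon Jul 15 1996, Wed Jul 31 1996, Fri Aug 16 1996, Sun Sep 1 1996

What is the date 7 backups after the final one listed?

Sun Dec 22 1996

Gaps between consecutive events: 16, 16, 16 days — a constant 16-day interval.
Sun Sep 1 1996 + 16 days = Tue Sep 17 1996.
Tue Sep 17 1996 + 16 days = Thu Oct 3 1996.
Thu Oct 3 1996 + 16 days = Sat Oct 19 1996.
Sat Oct 19 1996 + 16 days = Mon Nov 4 1996.
Mon Nov 4 1996 + 16 days = Wed Nov 20 1996.
Wed Nov 20 1996 + 16 days = Fri Dec 6 1996.
Fri Dec 6 1996 + 16 days = Sun Dec 22 1996.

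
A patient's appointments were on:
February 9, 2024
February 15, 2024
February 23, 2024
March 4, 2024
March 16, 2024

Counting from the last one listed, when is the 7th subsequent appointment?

The spacing grows by 2 each time: 6, 8, 10, 12 days.
Next gap: 14 days. March 16, 2024 + 14 days = March 30, 2024.
Next gap: 16 days. March 30, 2024 + 16 days = April 15, 2024.
Next gap: 18 days. April 15, 2024 + 18 days = May 3, 2024.
Next gap: 20 days. May 3, 2024 + 20 days = May 23, 2024.
Next gap: 22 days. May 23, 2024 + 22 days = June 14, 2024.
Next gap: 24 days. June 14, 2024 + 24 days = July 8, 2024.
Next gap: 26 days. July 8, 2024 + 26 days = August 3, 2024.

August 3, 2024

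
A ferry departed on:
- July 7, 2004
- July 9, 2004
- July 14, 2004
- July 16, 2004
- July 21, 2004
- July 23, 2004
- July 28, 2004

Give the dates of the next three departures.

Every event lands on a Wednesday or Friday (gaps cycle 2, 5, 2, 5, 2, 5).
So the schedule is: every Wednesday and Friday.
Next Friday: July 30, 2004.
Next Wednesday: August 4, 2004.
Next Friday: August 6, 2004.

July 30, 2004; August 4, 2004; August 6, 2004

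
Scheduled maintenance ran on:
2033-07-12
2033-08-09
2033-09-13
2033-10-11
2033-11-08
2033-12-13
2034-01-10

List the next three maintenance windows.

2034-02-14, 2034-03-14, 2034-04-11

These are Tuesdays at 28- or 35-day spacing (28, 35, 28, 28, 35, 28).
The pattern: 2nd Tuesday of the month.
2nd Tuesday of February 2034: 2034-02-14.
2nd Tuesday of March 2034: 2034-03-14.
April 2034 — 2nd Tuesday is 2034-04-11.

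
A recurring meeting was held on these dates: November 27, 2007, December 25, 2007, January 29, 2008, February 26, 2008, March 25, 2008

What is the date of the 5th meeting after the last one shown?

All Tuesdays; the gaps (28, 35, 28, 28) vary with month length.
This is the last Tuesday of each month.
Last Tuesday of April 2008: April 29, 2008.
Last Tuesday of May 2008: May 27, 2008.
June 2008 ends with Tuesday June 24, 2008.
Last Tuesday of July 2008: July 29, 2008.
Last Tuesday of August 2008: August 26, 2008.

August 26, 2008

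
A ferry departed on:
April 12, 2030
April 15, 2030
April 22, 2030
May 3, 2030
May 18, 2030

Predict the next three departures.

Gaps: 3, 7, 11, 15 days — each gap is 4 larger than the previous one.
Next gap: 19 days. May 18, 2030 + 19 days = June 6, 2030.
Next gap: 23 days. June 6, 2030 + 23 days = June 29, 2030.
Next gap: 27 days. June 29, 2030 + 27 days = July 26, 2030.

June 6, 2030; June 29, 2030; July 26, 2030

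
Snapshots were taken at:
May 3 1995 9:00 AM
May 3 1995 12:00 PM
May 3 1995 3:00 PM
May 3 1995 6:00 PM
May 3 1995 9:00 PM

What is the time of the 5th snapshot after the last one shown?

May 4 1995 12:00 PM

Spacing: 3, 3, 3, 3 h — constant 3 h.
May 3 1995 9:00 PM + 3 h = May 4 1995 12:00 AM.
May 4 1995 12:00 AM + 3 h = May 4 1995 3:00 AM.
May 4 1995 3:00 AM + 3 h = May 4 1995 6:00 AM.
May 4 1995 6:00 AM + 3 h = May 4 1995 9:00 AM.
May 4 1995 9:00 AM + 3 h = May 4 1995 12:00 PM.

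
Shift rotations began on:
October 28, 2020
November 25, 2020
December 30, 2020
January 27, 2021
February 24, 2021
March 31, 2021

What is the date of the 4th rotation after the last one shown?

These are Wednesdays with 28, 35, 28, 28, 35-day gaps.
Each is the final Wednesday of its month — December 30, 2020 is past the 28th, so '4th Wednesday' doesn't fit.
Last Wednesday of April 2021: April 28, 2021.
May 2021 ends with Wednesday May 26, 2021.
June 2021 ends with Wednesday June 30, 2021.
July 2021 ends with Wednesday July 28, 2021.

July 28, 2021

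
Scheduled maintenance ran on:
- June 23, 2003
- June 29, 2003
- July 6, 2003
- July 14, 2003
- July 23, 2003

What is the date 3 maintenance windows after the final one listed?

August 25, 2003

Gaps: 6, 7, 8, 9 days — each gap is 1 larger than the previous one.
Next gap: 10 days. July 23, 2003 + 10 days = August 2, 2003.
Next gap: 11 days. August 2, 2003 + 11 days = August 13, 2003.
Next gap: 12 days. August 13, 2003 + 12 days = August 25, 2003.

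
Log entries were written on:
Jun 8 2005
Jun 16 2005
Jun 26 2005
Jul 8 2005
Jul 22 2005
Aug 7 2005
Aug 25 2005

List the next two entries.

Sep 14 2005, Oct 6 2005

Intervals are 8, 10, 12, 14, 16, 18 days — an arithmetic progression with common difference 2.
Next gap: 20 days. Aug 25 2005 + 20 days = Sep 14 2005.
Next gap: 22 days. Sep 14 2005 + 22 days = Oct 6 2005.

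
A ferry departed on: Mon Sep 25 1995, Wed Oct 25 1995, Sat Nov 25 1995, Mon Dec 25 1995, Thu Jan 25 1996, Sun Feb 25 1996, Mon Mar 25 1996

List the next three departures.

Each date is the 25th; the gaps (30, 31, 30, 31, 31, 29) track the month lengths.
The rule is the 25th of each month.
Next: April 1996 → Thu Apr 25 1996.
May 1996: Sat May 25 1996.
June 1996: Tue Jun 25 1996.

Thu Apr 25 1996, Sat May 25 1996, Tue Jun 25 1996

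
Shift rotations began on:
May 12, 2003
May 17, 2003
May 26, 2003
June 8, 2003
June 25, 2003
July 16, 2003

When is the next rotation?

August 10, 2003

Intervals are 5, 9, 13, 17, 21 days — an arithmetic progression with common difference 4.
Next gap: 25 days. July 16, 2003 + 25 days = August 10, 2003.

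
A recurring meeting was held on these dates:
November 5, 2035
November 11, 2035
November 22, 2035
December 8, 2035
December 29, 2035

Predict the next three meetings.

January 24, 2036; February 24, 2036; March 31, 2036

Intervals are 6, 11, 16, 21 days — an arithmetic progression with common difference 5.
Next gap: 26 days. December 29, 2035 + 26 days = January 24, 2036.
Next gap: 31 days. January 24, 2036 + 31 days = February 24, 2036.
Next gap: 36 days. February 24, 2036 + 36 days = March 31, 2036.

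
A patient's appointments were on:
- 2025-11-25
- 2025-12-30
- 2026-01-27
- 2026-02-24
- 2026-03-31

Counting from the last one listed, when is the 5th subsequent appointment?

Every date is a Tuesday; gaps 35, 28, 28, 35 days.
Each is the last Tuesday of its month (at least one falls on the 29th or later, ruling out '4th Tuesday').
April 2026 ends with Tuesday 2026-04-28.
Last Tuesday of May 2026: 2026-05-26.
Last Tuesday of June 2026: 2026-06-30.
Last Tuesday of July 2026: 2026-07-28.
August 2026 ends with Tuesday 2026-08-25.

2026-08-25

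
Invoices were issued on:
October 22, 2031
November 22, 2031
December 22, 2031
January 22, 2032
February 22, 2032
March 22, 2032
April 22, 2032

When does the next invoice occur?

May 22, 2032

Gaps: 31, 30, 31, 31, 29, 31 days — not constant. Every event is on the 22nd of the month.
Pattern: the 22nd of each month.
May 2032: May 22, 2032.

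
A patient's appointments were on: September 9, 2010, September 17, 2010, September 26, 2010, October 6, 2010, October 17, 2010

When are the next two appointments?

Gaps: 8, 9, 10, 11 days — each gap is 1 larger than the previous one.
Next gap: 12 days. October 17, 2010 + 12 days = October 29, 2010.
Next gap: 13 days. October 29, 2010 + 13 days = November 11, 2010.

October 29, 2010; November 11, 2010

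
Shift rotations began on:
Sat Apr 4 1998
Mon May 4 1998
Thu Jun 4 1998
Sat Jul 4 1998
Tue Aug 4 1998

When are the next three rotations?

The day-of-month is always 4 (30, 31, 30, 31 days between events).
So this recurs on the 4th of each month.
Next: September 1998 → Fri Sep 4 1998.
Next: October 1998 → Sun Oct 4 1998.
Next: November 1998 → Wed Nov 4 1998.

Fri Sep 4 1998, Sun Oct 4 1998, Wed Nov 4 1998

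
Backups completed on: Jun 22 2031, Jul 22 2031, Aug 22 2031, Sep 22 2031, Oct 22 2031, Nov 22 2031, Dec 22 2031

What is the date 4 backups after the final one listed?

The day-of-month is always 22 (30, 31, 31, 30, 31, 30 days between events).
So this recurs on the 22nd of each month.
Next: January 2032 → Jan 22 2032.
Next: February 2032 → Feb 22 2032.
Next: March 2032 → Mar 22 2032.
Next: April 2032 → Apr 22 2032.

Apr 22 2032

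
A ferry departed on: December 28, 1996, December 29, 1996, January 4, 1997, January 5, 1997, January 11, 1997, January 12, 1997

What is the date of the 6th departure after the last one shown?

February 2, 1997

Every event lands on a Saturday or Sunday (gaps cycle 1, 6, 1, 6, 1).
So the schedule is: every Saturday and Sunday.
The following Saturday is January 18, 1997.
The following Sunday is January 19, 1997.
Next Saturday: January 25, 1997.
Next Sunday: January 26, 1997.
Next Saturday: February 1, 1997.
The following Sunday is February 2, 1997.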